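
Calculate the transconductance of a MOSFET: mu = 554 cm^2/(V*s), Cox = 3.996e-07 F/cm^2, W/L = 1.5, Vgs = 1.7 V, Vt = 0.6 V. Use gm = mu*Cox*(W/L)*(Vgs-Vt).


Step 1: Vov = Vgs - Vt = 1.7 - 0.6 = 1.1 V
Step 2: gm = mu * Cox * (W/L) * Vov
Step 3: gm = 554 * 3.996e-07 * 1.5 * 1.1 = 3.65e-04 S

3.65e-04


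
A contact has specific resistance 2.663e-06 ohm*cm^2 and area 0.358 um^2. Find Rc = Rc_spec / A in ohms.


Step 1: Convert area to cm^2: 0.358 um^2 = 3.5800e-09 cm^2
Step 2: Rc = Rc_spec / A = 2.663e-06 / 3.5800e-09
Step 3: Rc = 7.44e+02 ohms

7.44e+02


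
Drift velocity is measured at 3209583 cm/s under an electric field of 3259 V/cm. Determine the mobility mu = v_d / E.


Step 1: mu = v_d / E
Step 2: mu = 3209583 / 3259
Step 3: mu = 984.84 cm^2/(V*s)

984.84


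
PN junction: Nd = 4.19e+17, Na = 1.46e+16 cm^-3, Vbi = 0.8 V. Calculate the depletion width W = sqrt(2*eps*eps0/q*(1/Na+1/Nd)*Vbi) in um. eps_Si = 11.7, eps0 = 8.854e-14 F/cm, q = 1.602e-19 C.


Step 1: 1/Na + 1/Nd = 1/1.46e+16 + 1/4.19e+17 = 7.08798e-17
Step 2: 2*eps*eps0/q = 2*11.7*8.854e-14/1.602e-19 = 1.293281e+07
Step 3: W^2 = 1.293281e+07 * 7.08798e-17 * 0.8 = 7.33340e-10
Step 4: W = sqrt(7.33340e-10) = 2.708e-05 cm = 0.2708 um

0.2708


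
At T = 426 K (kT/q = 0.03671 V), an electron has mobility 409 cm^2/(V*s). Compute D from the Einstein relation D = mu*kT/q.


Step 1: D = mu * (kT/q)
Step 2: D = 409 * 0.03671
Step 3: D = 15.01 cm^2/s

15.01


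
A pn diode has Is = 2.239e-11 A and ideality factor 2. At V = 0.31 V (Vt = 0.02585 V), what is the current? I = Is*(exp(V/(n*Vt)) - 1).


Step 1: V/(n*Vt) = 0.31/(2*0.02585) = 5.9961
Step 2: exp(5.9961) = 4.0186e+02
Step 3: I = 2.239e-11 * (4.0186e+02 - 1) = 8.98e-09 A

8.98e-09


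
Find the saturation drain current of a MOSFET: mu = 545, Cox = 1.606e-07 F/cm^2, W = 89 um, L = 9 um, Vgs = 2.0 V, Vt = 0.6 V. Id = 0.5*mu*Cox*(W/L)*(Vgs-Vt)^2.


Step 1: Overdrive voltage Vov = Vgs - Vt = 2.0 - 0.6 = 1.4 V
Step 2: W/L = 89/9 = 9.88889
Step 3: Id = 0.5 * 545 * 1.606e-07 * 9.88889 * 1.4^2
Step 4: Id = 8.48e-04 A

8.48e-04


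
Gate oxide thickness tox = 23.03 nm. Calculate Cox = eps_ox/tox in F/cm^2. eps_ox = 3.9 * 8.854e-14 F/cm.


Step 1: eps_ox = 3.9 * 8.854e-14 = 3.45306e-13 F/cm
Step 2: tox in cm = 23.03 nm * 1e-7 = 2.3030e-06 cm
Step 3: Cox = 3.45306e-13 / 2.3030e-06 = 1.50e-07 F/cm^2

1.50e-07


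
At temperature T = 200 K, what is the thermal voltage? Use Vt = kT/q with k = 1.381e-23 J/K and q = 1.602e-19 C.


Step 1: kT = 1.381e-23 * 200 = 2.762e-21 J
Step 2: Vt = kT/q = 2.762e-21 / 1.602e-19
Step 3: Vt = 0.01724 V

0.01724


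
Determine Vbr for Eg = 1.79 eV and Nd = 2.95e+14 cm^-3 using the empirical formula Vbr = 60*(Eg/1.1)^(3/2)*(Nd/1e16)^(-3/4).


Step 1: Eg/1.1 = 1.79/1.1 = 1.627273
Step 2: (Eg/1.1)^1.5 = 1.627273^1.5 = 2.075824
Step 3: (Nd/1e16)^(-0.75) = (0.0295)^(-0.75) = 14.048614
Step 4: Vbr = 60 * 2.075824 * 14.048614 = 1749.7 V

1749.7


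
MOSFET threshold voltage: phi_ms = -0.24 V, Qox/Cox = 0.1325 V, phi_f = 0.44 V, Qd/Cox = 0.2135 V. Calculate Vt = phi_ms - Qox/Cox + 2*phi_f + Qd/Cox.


Step 1: Vt = phi_ms - Qox/Cox + 2*phi_f + Qd/Cox
Step 2: Vt = -0.24 - 0.1325 + 2*0.44 + 0.2135
Step 3: Vt = -0.24 - 0.1325 + 0.88 + 0.2135
Step 4: Vt = 0.721 V

0.721


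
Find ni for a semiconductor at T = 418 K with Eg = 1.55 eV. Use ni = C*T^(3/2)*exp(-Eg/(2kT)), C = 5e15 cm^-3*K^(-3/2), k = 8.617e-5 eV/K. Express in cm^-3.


Step 1: Compute kT = 8.617e-5 * 418 = 0.03601906 eV
Step 2: Exponent = -Eg/(2kT) = -1.55/(2*0.03601906) = -21.51639
Step 3: T^(3/2) = 418^1.5 = 8546.03
Step 4: ni = 5e15 * 8546.03 * exp(-21.51639) = 1.93e+10 cm^-3

1.93e+10


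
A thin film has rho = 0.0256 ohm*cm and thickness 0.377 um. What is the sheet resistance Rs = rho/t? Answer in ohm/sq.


Step 1: Convert thickness to cm: t = 0.377 um = 3.7700e-05 cm
Step 2: Rs = rho / t = 0.0256 / 3.7700e-05
Step 3: Rs = 679.0 ohm/sq

679.0


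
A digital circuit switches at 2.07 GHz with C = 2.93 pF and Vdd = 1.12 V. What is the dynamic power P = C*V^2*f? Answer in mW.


Step 1: V^2 = 1.12^2 = 1.2544 V^2
Step 2: P = C*V^2*f = 2.93e-12 F * 1.2544 * 2.07e9 Hz
Step 3: P = 7.60806144e-03 W
Step 4: P = 7.608 mW

7.608


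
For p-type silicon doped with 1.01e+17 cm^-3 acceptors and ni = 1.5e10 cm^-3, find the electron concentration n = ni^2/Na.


Step 1: Majority hole concentration p ≈ Na = 1.01e+17 cm^-3
Step 2: n = ni^2 / Na = (1.5e10)^2 / 1.01e+17
Step 3: n = 2.23e+03 cm^-3

2.23e+03


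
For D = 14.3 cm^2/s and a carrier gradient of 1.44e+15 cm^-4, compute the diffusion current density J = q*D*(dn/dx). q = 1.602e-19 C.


Step 1: J = q * D * (dn/dx)
Step 2: J = 1.602e-19 * 14.3 * 1.44e+15
Step 3: J = 3.30e-03 A/cm^2

3.30e-03


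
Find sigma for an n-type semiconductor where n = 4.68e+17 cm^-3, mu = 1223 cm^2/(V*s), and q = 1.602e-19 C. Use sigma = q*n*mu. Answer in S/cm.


Step 1: sigma = q * n * mu
Step 2: sigma = 1.602e-19 * 4.68e+17 * 1223
Step 3: sigma = 9.169e+01 S/cm

9.169e+01


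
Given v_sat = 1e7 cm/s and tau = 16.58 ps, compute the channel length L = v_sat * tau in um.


Step 1: tau in seconds = 16.58 ps * 1e-12 = 1.6580e-11 s
Step 2: L = v_sat * tau = 1e7 * 1.6580e-11 = 1.6580e-04 cm
Step 3: L in um = 1.6580e-04 * 1e4 = 1.658 um

1.658


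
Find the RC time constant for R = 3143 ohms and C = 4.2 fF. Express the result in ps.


Step 1: tau = R * C
Step 2: tau = 3143 * 4.2 fF = 3143 * 4.2e-15 F
Step 3: tau = 1.32006e-11 s = 13.2006 ps

13.2006


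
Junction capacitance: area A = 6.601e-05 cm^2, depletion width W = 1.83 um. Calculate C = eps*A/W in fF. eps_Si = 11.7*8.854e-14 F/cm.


Step 1: eps_Si = 11.7 * 8.854e-14 = 1.035918e-12 F/cm
Step 2: W in cm = 1.83 * 1e-4 = 1.83e-04 cm
Step 3: C = 1.035918e-12 * 6.601e-05 / 1.83e-04 = 3.736664e-13 F
Step 4: C = 373.67 fF

373.67


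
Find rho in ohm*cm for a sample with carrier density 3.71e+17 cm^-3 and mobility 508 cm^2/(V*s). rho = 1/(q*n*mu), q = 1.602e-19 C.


Step 1: sigma = q * n * mu = 1.602e-19 * 3.71e+17 * 508 = 3.01926e+01 S/cm
Step 2: rho = 1 / sigma = 1 / 3.01926e+01 = 0.03312 ohm*cm

0.03312


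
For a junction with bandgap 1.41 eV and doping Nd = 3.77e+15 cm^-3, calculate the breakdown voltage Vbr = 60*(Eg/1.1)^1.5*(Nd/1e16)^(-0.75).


Step 1: Eg/1.1 = 1.41/1.1 = 1.281818
Step 2: (Eg/1.1)^1.5 = 1.281818^1.5 = 1.451241
Step 3: (Nd/1e16)^(-0.75) = (0.377)^(-0.75) = 2.078471
Step 4: Vbr = 60 * 1.451241 * 2.078471 = 181.0 V

181.0


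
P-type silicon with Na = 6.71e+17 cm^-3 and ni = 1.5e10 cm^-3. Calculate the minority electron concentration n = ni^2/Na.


Step 1: Majority hole concentration p ≈ Na = 6.71e+17 cm^-3
Step 2: n = ni^2 / Na = (1.5e10)^2 / 6.71e+17
Step 3: n = 3.35e+02 cm^-3

3.35e+02


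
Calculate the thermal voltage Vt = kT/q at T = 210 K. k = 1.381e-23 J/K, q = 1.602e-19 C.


Step 1: kT = 1.381e-23 * 210 = 2.9001e-21 J
Step 2: Vt = kT/q = 2.9001e-21 / 1.602e-19
Step 3: Vt = 0.0181 V

0.0181


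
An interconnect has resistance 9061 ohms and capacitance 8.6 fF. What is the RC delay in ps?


Step 1: tau = R * C
Step 2: tau = 9061 * 8.6 fF = 9061 * 8.6e-15 F
Step 3: tau = 7.79246e-11 s = 77.9246 ps

77.9246


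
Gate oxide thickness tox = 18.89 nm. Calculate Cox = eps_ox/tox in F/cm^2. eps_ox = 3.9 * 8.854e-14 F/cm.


Step 1: eps_ox = 3.9 * 8.854e-14 = 3.45306e-13 F/cm
Step 2: tox in cm = 18.89 nm * 1e-7 = 1.8890e-06 cm
Step 3: Cox = 3.45306e-13 / 1.8890e-06 = 1.83e-07 F/cm^2

1.83e-07


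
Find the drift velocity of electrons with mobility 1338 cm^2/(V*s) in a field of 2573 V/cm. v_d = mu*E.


Step 1: v_d = mu * E
Step 2: v_d = 1338 * 2573 = 3442674
Step 3: v_d = 3.44e+06 cm/s

3.44e+06


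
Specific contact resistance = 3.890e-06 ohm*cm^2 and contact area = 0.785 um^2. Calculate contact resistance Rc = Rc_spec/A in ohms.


Step 1: Convert area to cm^2: 0.785 um^2 = 7.8500e-09 cm^2
Step 2: Rc = Rc_spec / A = 3.890e-06 / 7.8500e-09
Step 3: Rc = 4.96e+02 ohms

4.96e+02


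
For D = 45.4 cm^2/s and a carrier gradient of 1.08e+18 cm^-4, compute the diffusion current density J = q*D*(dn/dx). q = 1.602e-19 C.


Step 1: J = q * D * (dn/dx)
Step 2: J = 1.602e-19 * 45.4 * 1.08e+18
Step 3: J = 7.85e+00 A/cm^2

7.85e+00


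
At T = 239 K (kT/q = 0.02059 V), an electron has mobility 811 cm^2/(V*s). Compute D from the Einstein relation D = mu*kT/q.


Step 1: D = mu * (kT/q)
Step 2: D = 811 * 0.02059
Step 3: D = 16.7 cm^2/s

16.7


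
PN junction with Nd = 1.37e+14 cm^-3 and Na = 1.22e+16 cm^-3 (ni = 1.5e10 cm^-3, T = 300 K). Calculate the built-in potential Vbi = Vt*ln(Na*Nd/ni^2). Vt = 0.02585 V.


Step 1: Compute Na*Nd/ni^2 = 1.22e+16 * 1.37e+14 / (1.5e10)^2 = 7.4284e+09
Step 2: ln(7.4284e+09) = 22.7286
Step 3: Vbi = 0.02585 * 22.7286 = 0.588 V

0.588


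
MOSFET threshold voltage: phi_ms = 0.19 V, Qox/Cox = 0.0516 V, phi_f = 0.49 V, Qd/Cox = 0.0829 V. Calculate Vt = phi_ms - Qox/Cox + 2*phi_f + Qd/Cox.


Step 1: Vt = phi_ms - Qox/Cox + 2*phi_f + Qd/Cox
Step 2: Vt = 0.19 - 0.0516 + 2*0.49 + 0.0829
Step 3: Vt = 0.19 - 0.0516 + 0.98 + 0.0829
Step 4: Vt = 1.2013 V

1.2013


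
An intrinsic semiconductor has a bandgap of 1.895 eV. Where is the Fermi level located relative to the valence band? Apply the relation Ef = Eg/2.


Step 1: For an intrinsic semiconductor, the Fermi level sits at midgap.
Step 2: Ef = Eg / 2 = 1.895 / 2 = 0.9475 eV

0.9475


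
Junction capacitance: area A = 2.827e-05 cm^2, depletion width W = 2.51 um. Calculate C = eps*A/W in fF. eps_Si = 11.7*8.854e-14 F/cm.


Step 1: eps_Si = 11.7 * 8.854e-14 = 1.035918e-12 F/cm
Step 2: W in cm = 2.51 * 1e-4 = 2.51e-04 cm
Step 3: C = 1.035918e-12 * 2.827e-05 / 2.51e-04 = 1.166749e-13 F
Step 4: C = 116.67 fF

116.67


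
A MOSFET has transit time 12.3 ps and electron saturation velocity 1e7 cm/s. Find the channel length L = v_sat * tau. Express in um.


Step 1: tau in seconds = 12.3 ps * 1e-12 = 1.2300e-11 s
Step 2: L = v_sat * tau = 1e7 * 1.2300e-11 = 1.2300e-04 cm
Step 3: L in um = 1.2300e-04 * 1e4 = 1.23 um

1.23


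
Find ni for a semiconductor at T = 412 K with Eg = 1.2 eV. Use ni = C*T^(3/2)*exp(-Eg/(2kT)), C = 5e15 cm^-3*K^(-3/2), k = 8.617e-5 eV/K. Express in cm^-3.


Step 1: Compute kT = 8.617e-5 * 412 = 0.03550204 eV
Step 2: Exponent = -Eg/(2kT) = -1.2/(2*0.03550204) = -16.90044
Step 3: T^(3/2) = 412^1.5 = 8362.69
Step 4: ni = 5e15 * 8362.69 * exp(-16.90044) = 1.91e+12 cm^-3

1.91e+12


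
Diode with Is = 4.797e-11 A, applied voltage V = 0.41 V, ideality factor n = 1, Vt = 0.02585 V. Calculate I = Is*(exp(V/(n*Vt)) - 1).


Step 1: V/(n*Vt) = 0.41/(1*0.02585) = 15.8607
Step 2: exp(15.8607) = 7.7306e+06
Step 3: I = 4.797e-11 * (7.7306e+06 - 1) = 3.71e-04 A

3.71e-04


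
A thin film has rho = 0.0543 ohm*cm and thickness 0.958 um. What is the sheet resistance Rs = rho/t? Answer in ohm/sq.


Step 1: Convert thickness to cm: t = 0.958 um = 9.5800e-05 cm
Step 2: Rs = rho / t = 0.0543 / 9.5800e-05
Step 3: Rs = 566.8 ohm/sq

566.8


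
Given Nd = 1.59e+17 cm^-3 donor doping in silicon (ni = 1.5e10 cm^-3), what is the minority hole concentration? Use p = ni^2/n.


Step 1: Since Nd >> ni, n ≈ Nd = 1.59e+17 cm^-3
Step 2: p = ni^2 / n = (1.5e10)^2 / 1.59e+17
Step 3: p = 2.25e20 / 1.59e+17 = 1.42e+03 cm^-3

1.42e+03


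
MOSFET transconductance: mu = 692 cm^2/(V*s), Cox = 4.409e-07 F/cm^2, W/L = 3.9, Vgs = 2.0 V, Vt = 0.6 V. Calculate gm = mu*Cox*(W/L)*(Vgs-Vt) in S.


Step 1: Vov = Vgs - Vt = 2.0 - 0.6 = 1.4 V
Step 2: gm = mu * Cox * (W/L) * Vov
Step 3: gm = 692 * 4.409e-07 * 3.9 * 1.4 = 1.67e-03 S

1.67e-03


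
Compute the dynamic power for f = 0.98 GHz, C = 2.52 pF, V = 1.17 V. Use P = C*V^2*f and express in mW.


Step 1: V^2 = 1.17^2 = 1.3689 V^2
Step 2: P = C*V^2*f = 2.52e-12 F * 1.3689 * 0.98e9 Hz
Step 3: P = 3.38063544e-03 W
Step 4: P = 3.381 mW

3.381


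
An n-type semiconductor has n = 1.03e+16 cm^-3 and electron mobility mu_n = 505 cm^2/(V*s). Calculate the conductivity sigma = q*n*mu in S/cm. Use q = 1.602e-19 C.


Step 1: sigma = q * n * mu
Step 2: sigma = 1.602e-19 * 1.03e+16 * 505
Step 3: sigma = 8.333e-01 S/cm

8.333e-01


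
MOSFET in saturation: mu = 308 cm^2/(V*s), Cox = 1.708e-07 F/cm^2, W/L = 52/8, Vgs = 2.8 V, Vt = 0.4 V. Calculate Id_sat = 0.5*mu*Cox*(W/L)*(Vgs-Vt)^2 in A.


Step 1: Overdrive voltage Vov = Vgs - Vt = 2.8 - 0.4 = 2.4 V
Step 2: W/L = 52/8 = 6.5
Step 3: Id = 0.5 * 308 * 1.708e-07 * 6.5 * 2.4^2
Step 4: Id = 9.85e-04 A

9.85e-04


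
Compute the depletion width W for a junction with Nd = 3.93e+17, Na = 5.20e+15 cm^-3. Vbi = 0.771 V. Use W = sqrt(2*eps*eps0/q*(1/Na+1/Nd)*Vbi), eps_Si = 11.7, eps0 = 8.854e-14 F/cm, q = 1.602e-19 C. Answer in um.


Step 1: 1/Na + 1/Nd = 1/5.20e+15 + 1/3.93e+17 = 1.94852e-16
Step 2: 2*eps*eps0/q = 2*11.7*8.854e-14/1.602e-19 = 1.293281e+07
Step 3: W^2 = 1.293281e+07 * 1.94852e-16 * 0.771 = 1.94291e-09
Step 4: W = sqrt(1.94291e-09) = 4.408e-05 cm = 0.4408 um

0.4408


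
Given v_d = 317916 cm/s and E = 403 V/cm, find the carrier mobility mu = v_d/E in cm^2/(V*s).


Step 1: mu = v_d / E
Step 2: mu = 317916 / 403
Step 3: mu = 788.87 cm^2/(V*s)

788.87


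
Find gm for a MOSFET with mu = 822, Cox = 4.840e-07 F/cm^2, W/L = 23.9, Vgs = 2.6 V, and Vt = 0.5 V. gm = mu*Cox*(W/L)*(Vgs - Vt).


Step 1: Vov = Vgs - Vt = 2.6 - 0.5 = 2.1 V
Step 2: gm = mu * Cox * (W/L) * Vov
Step 3: gm = 822 * 4.840e-07 * 23.9 * 2.1 = 2.00e-02 S

2.00e-02


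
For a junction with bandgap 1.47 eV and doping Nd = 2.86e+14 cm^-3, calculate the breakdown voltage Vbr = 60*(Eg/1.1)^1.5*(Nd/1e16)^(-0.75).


Step 1: Eg/1.1 = 1.47/1.1 = 1.336364
Step 2: (Eg/1.1)^1.5 = 1.336364^1.5 = 1.544853
Step 3: (Nd/1e16)^(-0.75) = (0.0286)^(-0.75) = 14.378894
Step 4: Vbr = 60 * 1.544853 * 14.378894 = 1332.8 V

1332.8


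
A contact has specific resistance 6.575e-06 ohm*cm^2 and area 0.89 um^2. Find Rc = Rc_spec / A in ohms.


Step 1: Convert area to cm^2: 0.89 um^2 = 8.9000e-09 cm^2
Step 2: Rc = Rc_spec / A = 6.575e-06 / 8.9000e-09
Step 3: Rc = 7.39e+02 ohms

7.39e+02


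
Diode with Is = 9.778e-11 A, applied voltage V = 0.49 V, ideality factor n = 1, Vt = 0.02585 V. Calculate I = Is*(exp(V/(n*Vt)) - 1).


Step 1: V/(n*Vt) = 0.49/(1*0.02585) = 18.9555
Step 2: exp(18.9555) = 1.7071e+08
Step 3: I = 9.778e-11 * (1.7071e+08 - 1) = 1.67e-02 A

1.67e-02


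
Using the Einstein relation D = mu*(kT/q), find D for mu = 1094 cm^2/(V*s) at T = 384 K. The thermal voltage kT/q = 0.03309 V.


Step 1: D = mu * (kT/q)
Step 2: D = 1094 * 0.03309
Step 3: D = 36.2 cm^2/s

36.2


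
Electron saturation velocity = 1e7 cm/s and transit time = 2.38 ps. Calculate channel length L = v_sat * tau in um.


Step 1: tau in seconds = 2.38 ps * 1e-12 = 2.3800e-12 s
Step 2: L = v_sat * tau = 1e7 * 2.3800e-12 = 2.3800e-05 cm
Step 3: L in um = 2.3800e-05 * 1e4 = 0.238 um

0.238


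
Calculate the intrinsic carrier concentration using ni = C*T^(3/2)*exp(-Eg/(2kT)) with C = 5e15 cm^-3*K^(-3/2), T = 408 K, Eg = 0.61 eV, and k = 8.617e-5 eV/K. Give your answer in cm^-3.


Step 1: Compute kT = 8.617e-5 * 408 = 0.03515736 eV
Step 2: Exponent = -Eg/(2kT) = -0.61/(2*0.03515736) = -8.67528
Step 3: T^(3/2) = 408^1.5 = 8241.20
Step 4: ni = 5e15 * 8241.20 * exp(-8.67528) = 7.04e+15 cm^-3

7.04e+15


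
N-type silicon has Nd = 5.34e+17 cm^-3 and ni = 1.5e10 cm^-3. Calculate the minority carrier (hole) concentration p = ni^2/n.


Step 1: Since Nd >> ni, n ≈ Nd = 5.34e+17 cm^-3
Step 2: p = ni^2 / n = (1.5e10)^2 / 5.34e+17
Step 3: p = 2.25e20 / 5.34e+17 = 4.21e+02 cm^-3

4.21e+02


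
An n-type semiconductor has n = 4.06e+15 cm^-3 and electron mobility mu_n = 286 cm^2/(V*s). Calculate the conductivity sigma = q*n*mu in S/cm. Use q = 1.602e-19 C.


Step 1: sigma = q * n * mu
Step 2: sigma = 1.602e-19 * 4.06e+15 * 286
Step 3: sigma = 1.860e-01 S/cm

1.860e-01


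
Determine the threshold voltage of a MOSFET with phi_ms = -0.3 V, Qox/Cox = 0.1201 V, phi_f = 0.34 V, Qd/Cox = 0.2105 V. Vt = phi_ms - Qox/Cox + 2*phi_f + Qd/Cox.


Step 1: Vt = phi_ms - Qox/Cox + 2*phi_f + Qd/Cox
Step 2: Vt = -0.3 - 0.1201 + 2*0.34 + 0.2105
Step 3: Vt = -0.3 - 0.1201 + 0.68 + 0.2105
Step 4: Vt = 0.4704 V

0.4704


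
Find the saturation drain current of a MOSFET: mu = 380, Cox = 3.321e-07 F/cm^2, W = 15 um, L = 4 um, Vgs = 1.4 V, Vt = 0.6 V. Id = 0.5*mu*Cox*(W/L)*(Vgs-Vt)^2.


Step 1: Overdrive voltage Vov = Vgs - Vt = 1.4 - 0.6 = 0.8 V
Step 2: W/L = 15/4 = 3.75
Step 3: Id = 0.5 * 380 * 3.321e-07 * 3.75 * 0.8^2
Step 4: Id = 1.51e-04 A

1.51e-04


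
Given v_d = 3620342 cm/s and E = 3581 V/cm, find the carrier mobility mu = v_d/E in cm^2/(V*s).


Step 1: mu = v_d / E
Step 2: mu = 3620342 / 3581
Step 3: mu = 1010.99 cm^2/(V*s)

1010.99


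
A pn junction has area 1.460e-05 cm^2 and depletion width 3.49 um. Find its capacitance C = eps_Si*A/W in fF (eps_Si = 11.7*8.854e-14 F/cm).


Step 1: eps_Si = 11.7 * 8.854e-14 = 1.035918e-12 F/cm
Step 2: W in cm = 3.49 * 1e-4 = 3.49e-04 cm
Step 3: C = 1.035918e-12 * 1.460e-05 / 3.49e-04 = 4.333640e-14 F
Step 4: C = 43.34 fF

43.34


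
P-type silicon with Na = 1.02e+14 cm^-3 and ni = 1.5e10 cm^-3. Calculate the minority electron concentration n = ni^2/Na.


Step 1: Majority hole concentration p ≈ Na = 1.02e+14 cm^-3
Step 2: n = ni^2 / Na = (1.5e10)^2 / 1.02e+14
Step 3: n = 2.21e+06 cm^-3

2.21e+06


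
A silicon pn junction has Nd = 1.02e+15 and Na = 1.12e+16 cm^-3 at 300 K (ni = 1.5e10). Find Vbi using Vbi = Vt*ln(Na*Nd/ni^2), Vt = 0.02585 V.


Step 1: Compute Na*Nd/ni^2 = 1.12e+16 * 1.02e+15 / (1.5e10)^2 = 5.0773e+10
Step 2: ln(5.0773e+10) = 24.6506
Step 3: Vbi = 0.02585 * 24.6506 = 0.637 V

0.637


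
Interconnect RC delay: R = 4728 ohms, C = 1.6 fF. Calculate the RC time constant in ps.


Step 1: tau = R * C
Step 2: tau = 4728 * 1.6 fF = 4728 * 1.6e-15 F
Step 3: tau = 7.5648e-12 s = 7.5648 ps

7.5648


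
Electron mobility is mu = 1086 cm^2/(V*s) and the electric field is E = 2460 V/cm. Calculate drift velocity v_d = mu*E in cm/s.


Step 1: v_d = mu * E
Step 2: v_d = 1086 * 2460 = 2671560
Step 3: v_d = 2.67e+06 cm/s

2.67e+06


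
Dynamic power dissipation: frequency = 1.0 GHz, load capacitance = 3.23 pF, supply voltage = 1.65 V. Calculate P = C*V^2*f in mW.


Step 1: V^2 = 1.65^2 = 2.7225 V^2
Step 2: P = C*V^2*f = 3.23e-12 F * 2.7225 * 1.0e9 Hz
Step 3: P = 8.793675e-03 W
Step 4: P = 8.794 mW

8.794


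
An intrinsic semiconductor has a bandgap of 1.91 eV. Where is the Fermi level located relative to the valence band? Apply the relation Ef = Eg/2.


Step 1: For an intrinsic semiconductor, the Fermi level sits at midgap.
Step 2: Ef = Eg / 2 = 1.91 / 2 = 0.955 eV

0.955


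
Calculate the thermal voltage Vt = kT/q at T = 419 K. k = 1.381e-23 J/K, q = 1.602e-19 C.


Step 1: kT = 1.381e-23 * 419 = 5.78639e-21 J
Step 2: Vt = kT/q = 5.78639e-21 / 1.602e-19
Step 3: Vt = 0.03612 V

0.03612


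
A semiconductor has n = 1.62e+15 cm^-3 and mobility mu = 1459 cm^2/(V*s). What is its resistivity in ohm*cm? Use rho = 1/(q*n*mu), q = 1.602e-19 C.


Step 1: sigma = q * n * mu = 1.602e-19 * 1.62e+15 * 1459 = 3.78646e-01 S/cm
Step 2: rho = 1 / sigma = 1 / 3.78646e-01 = 2.641 ohm*cm

2.641


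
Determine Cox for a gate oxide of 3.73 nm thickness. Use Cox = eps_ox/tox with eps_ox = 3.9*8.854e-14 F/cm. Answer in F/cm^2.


Step 1: eps_ox = 3.9 * 8.854e-14 = 3.45306e-13 F/cm
Step 2: tox in cm = 3.73 nm * 1e-7 = 3.7300e-07 cm
Step 3: Cox = 3.45306e-13 / 3.7300e-07 = 9.26e-07 F/cm^2

9.26e-07


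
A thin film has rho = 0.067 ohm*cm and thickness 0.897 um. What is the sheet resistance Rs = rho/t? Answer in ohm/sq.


Step 1: Convert thickness to cm: t = 0.897 um = 8.9700e-05 cm
Step 2: Rs = rho / t = 0.067 / 8.9700e-05
Step 3: Rs = 746.9 ohm/sq

746.9


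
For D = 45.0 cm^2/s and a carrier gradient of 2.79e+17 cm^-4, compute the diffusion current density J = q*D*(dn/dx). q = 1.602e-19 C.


Step 1: J = q * D * (dn/dx)
Step 2: J = 1.602e-19 * 45.0 * 2.79e+17
Step 3: J = 2.01e+00 A/cm^2

2.01e+00


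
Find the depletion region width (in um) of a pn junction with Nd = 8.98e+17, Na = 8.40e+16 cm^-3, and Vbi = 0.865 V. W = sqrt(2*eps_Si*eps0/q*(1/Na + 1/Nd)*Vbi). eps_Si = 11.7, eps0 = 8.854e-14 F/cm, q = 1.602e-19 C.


Step 1: 1/Na + 1/Nd = 1/8.40e+16 + 1/8.98e+17 = 1.30183e-17
Step 2: 2*eps*eps0/q = 2*11.7*8.854e-14/1.602e-19 = 1.293281e+07
Step 3: W^2 = 1.293281e+07 * 1.30183e-17 * 0.865 = 1.45634e-10
Step 4: W = sqrt(1.45634e-10) = 1.207e-05 cm = 0.1207 um

0.1207


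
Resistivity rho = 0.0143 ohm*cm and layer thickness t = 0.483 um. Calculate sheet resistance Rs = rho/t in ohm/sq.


Step 1: Convert thickness to cm: t = 0.483 um = 4.8300e-05 cm
Step 2: Rs = rho / t = 0.0143 / 4.8300e-05
Step 3: Rs = 296.1 ohm/sq

296.1


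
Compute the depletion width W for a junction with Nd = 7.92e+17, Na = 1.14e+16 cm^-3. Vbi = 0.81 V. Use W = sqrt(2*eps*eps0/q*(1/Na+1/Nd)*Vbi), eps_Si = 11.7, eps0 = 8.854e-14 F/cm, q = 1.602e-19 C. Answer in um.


Step 1: 1/Na + 1/Nd = 1/1.14e+16 + 1/7.92e+17 = 8.89819e-17
Step 2: 2*eps*eps0/q = 2*11.7*8.854e-14/1.602e-19 = 1.293281e+07
Step 3: W^2 = 1.293281e+07 * 8.89819e-17 * 0.81 = 9.32137e-10
Step 4: W = sqrt(9.32137e-10) = 3.053e-05 cm = 0.3053 um

0.3053


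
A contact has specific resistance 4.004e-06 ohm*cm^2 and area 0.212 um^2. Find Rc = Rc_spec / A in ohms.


Step 1: Convert area to cm^2: 0.212 um^2 = 2.1200e-09 cm^2
Step 2: Rc = Rc_spec / A = 4.004e-06 / 2.1200e-09
Step 3: Rc = 1.89e+03 ohms

1.89e+03


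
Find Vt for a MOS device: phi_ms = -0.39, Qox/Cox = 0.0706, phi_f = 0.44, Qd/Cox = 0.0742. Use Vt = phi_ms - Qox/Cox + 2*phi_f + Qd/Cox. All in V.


Step 1: Vt = phi_ms - Qox/Cox + 2*phi_f + Qd/Cox
Step 2: Vt = -0.39 - 0.0706 + 2*0.44 + 0.0742
Step 3: Vt = -0.39 - 0.0706 + 0.88 + 0.0742
Step 4: Vt = 0.4936 V

0.4936


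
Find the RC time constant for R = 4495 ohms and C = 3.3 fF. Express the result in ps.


Step 1: tau = R * C
Step 2: tau = 4495 * 3.3 fF = 4495 * 3.3e-15 F
Step 3: tau = 1.48335e-11 s = 14.8335 ps

14.8335


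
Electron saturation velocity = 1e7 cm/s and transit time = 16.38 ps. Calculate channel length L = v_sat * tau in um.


Step 1: tau in seconds = 16.38 ps * 1e-12 = 1.6380e-11 s
Step 2: L = v_sat * tau = 1e7 * 1.6380e-11 = 1.6380e-04 cm
Step 3: L in um = 1.6380e-04 * 1e4 = 1.638 um

1.638


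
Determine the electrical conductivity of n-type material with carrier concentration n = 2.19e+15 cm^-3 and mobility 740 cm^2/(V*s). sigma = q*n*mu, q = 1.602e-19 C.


Step 1: sigma = q * n * mu
Step 2: sigma = 1.602e-19 * 2.19e+15 * 740
Step 3: sigma = 2.596e-01 S/cm

2.596e-01


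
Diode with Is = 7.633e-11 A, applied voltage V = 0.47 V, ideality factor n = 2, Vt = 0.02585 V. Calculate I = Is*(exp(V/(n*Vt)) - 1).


Step 1: V/(n*Vt) = 0.47/(2*0.02585) = 9.0909
Step 2: exp(9.0909) = 8.8742e+03
Step 3: I = 7.633e-11 * (8.8742e+03 - 1) = 6.77e-07 A

6.77e-07


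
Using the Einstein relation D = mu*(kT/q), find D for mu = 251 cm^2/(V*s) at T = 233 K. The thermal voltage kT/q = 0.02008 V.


Step 1: D = mu * (kT/q)
Step 2: D = 251 * 0.02008
Step 3: D = 5.04 cm^2/s

5.04


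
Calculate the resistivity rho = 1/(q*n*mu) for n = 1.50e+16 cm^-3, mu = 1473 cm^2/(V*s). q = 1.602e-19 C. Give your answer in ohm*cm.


Step 1: sigma = q * n * mu = 1.602e-19 * 1.50e+16 * 1473 = 3.53962e+00 S/cm
Step 2: rho = 1 / sigma = 1 / 3.53962e+00 = 0.2825 ohm*cm

0.2825


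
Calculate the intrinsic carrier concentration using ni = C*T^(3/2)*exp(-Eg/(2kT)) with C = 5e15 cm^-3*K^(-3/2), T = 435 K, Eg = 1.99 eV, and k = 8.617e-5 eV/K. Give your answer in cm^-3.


Step 1: Compute kT = 8.617e-5 * 435 = 0.03748395 eV
Step 2: Exponent = -Eg/(2kT) = -1.99/(2*0.03748395) = -26.54469
Step 3: T^(3/2) = 435^1.5 = 9072.64
Step 4: ni = 5e15 * 9072.64 * exp(-26.54469) = 1.34e+08 cm^-3

1.34e+08


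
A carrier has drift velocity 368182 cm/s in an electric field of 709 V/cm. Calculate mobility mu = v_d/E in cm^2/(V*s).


Step 1: mu = v_d / E
Step 2: mu = 368182 / 709
Step 3: mu = 519.3 cm^2/(V*s)

519.3


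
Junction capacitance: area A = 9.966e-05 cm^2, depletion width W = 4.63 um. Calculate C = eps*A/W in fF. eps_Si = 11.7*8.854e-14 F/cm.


Step 1: eps_Si = 11.7 * 8.854e-14 = 1.035918e-12 F/cm
Step 2: W in cm = 4.63 * 1e-4 = 4.63e-04 cm
Step 3: C = 1.035918e-12 * 9.966e-05 / 4.63e-04 = 2.229797e-13 F
Step 4: C = 222.98 fF

222.98


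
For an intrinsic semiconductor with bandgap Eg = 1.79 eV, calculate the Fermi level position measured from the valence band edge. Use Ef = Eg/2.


Step 1: For an intrinsic semiconductor, the Fermi level sits at midgap.
Step 2: Ef = Eg / 2 = 1.79 / 2 = 0.895 eV

0.895


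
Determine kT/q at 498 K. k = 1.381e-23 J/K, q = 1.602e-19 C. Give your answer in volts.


Step 1: kT = 1.381e-23 * 498 = 6.87738e-21 J
Step 2: Vt = kT/q = 6.87738e-21 / 1.602e-19
Step 3: Vt = 0.04293 V

0.04293


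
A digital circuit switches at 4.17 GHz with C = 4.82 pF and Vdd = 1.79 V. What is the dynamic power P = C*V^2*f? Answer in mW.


Step 1: V^2 = 1.79^2 = 3.2041 V^2
Step 2: P = C*V^2*f = 4.82e-12 F * 3.2041 * 4.17e9 Hz
Step 3: P = 6.440048754e-02 W
Step 4: P = 64.4 mW

64.4


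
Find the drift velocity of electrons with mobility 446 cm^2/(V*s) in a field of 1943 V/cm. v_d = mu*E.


Step 1: v_d = mu * E
Step 2: v_d = 446 * 1943 = 866578
Step 3: v_d = 8.67e+05 cm/s

8.67e+05


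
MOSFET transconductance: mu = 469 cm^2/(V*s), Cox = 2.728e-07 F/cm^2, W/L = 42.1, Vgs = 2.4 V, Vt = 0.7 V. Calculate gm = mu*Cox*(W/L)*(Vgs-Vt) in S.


Step 1: Vov = Vgs - Vt = 2.4 - 0.7 = 1.7 V
Step 2: gm = mu * Cox * (W/L) * Vov
Step 3: gm = 469 * 2.728e-07 * 42.1 * 1.7 = 9.16e-03 S

9.16e-03


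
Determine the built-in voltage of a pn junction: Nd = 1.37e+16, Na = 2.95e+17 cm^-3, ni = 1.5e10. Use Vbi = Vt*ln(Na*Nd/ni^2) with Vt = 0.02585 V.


Step 1: Compute Na*Nd/ni^2 = 2.95e+17 * 1.37e+16 / (1.5e10)^2 = 1.7962e+13
Step 2: ln(1.7962e+13) = 30.5193
Step 3: Vbi = 0.02585 * 30.5193 = 0.789 V

0.789


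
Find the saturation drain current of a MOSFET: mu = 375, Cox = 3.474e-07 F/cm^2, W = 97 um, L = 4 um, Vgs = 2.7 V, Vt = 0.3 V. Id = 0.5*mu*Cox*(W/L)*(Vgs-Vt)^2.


Step 1: Overdrive voltage Vov = Vgs - Vt = 2.7 - 0.3 = 2.4 V
Step 2: W/L = 97/4 = 24.25
Step 3: Id = 0.5 * 375 * 3.474e-07 * 24.25 * 2.4^2
Step 4: Id = 9.10e-03 A

9.10e-03


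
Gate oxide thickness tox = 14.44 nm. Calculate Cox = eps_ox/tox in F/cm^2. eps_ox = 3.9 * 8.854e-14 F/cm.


Step 1: eps_ox = 3.9 * 8.854e-14 = 3.45306e-13 F/cm
Step 2: tox in cm = 14.44 nm * 1e-7 = 1.4440e-06 cm
Step 3: Cox = 3.45306e-13 / 1.4440e-06 = 2.39e-07 F/cm^2

2.39e-07


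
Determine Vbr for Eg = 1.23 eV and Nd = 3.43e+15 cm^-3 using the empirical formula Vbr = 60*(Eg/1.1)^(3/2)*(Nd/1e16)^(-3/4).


Step 1: Eg/1.1 = 1.23/1.1 = 1.118182
Step 2: (Eg/1.1)^1.5 = 1.118182^1.5 = 1.182412
Step 3: (Nd/1e16)^(-0.75) = (0.343)^(-0.75) = 2.231153
Step 4: Vbr = 60 * 1.182412 * 2.231153 = 158.3 V

158.3


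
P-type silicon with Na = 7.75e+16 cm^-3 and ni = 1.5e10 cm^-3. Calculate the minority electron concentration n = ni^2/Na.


Step 1: Majority hole concentration p ≈ Na = 7.75e+16 cm^-3
Step 2: n = ni^2 / Na = (1.5e10)^2 / 7.75e+16
Step 3: n = 2.90e+03 cm^-3

2.90e+03


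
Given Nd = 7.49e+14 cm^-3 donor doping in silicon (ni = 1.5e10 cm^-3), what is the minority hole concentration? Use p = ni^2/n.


Step 1: Since Nd >> ni, n ≈ Nd = 7.49e+14 cm^-3
Step 2: p = ni^2 / n = (1.5e10)^2 / 7.49e+14
Step 3: p = 2.25e20 / 7.49e+14 = 3.00e+05 cm^-3

3.00e+05


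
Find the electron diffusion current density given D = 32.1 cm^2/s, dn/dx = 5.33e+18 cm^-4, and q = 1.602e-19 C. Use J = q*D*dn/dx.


Step 1: J = q * D * (dn/dx)
Step 2: J = 1.602e-19 * 32.1 * 5.33e+18
Step 3: J = 2.74e+01 A/cm^2

2.74e+01


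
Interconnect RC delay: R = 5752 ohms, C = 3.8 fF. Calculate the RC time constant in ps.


Step 1: tau = R * C
Step 2: tau = 5752 * 3.8 fF = 5752 * 3.8e-15 F
Step 3: tau = 2.18576e-11 s = 21.8576 ps

21.8576


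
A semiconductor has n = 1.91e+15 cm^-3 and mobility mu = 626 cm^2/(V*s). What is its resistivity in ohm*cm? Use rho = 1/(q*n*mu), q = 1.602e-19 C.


Step 1: sigma = q * n * mu = 1.602e-19 * 1.91e+15 * 626 = 1.91545e-01 S/cm
Step 2: rho = 1 / sigma = 1 / 1.91545e-01 = 5.221 ohm*cm

5.221


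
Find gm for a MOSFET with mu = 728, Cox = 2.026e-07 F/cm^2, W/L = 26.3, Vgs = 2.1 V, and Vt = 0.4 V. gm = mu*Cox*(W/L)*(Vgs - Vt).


Step 1: Vov = Vgs - Vt = 2.1 - 0.4 = 1.7 V
Step 2: gm = mu * Cox * (W/L) * Vov
Step 3: gm = 728 * 2.026e-07 * 26.3 * 1.7 = 6.59e-03 S

6.59e-03


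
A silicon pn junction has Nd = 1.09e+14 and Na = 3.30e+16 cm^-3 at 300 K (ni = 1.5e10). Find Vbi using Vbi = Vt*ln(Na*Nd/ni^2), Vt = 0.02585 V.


Step 1: Compute Na*Nd/ni^2 = 3.30e+16 * 1.09e+14 / (1.5e10)^2 = 1.5987e+10
Step 2: ln(1.5987e+10) = 23.4950
Step 3: Vbi = 0.02585 * 23.4950 = 0.607 V

0.607


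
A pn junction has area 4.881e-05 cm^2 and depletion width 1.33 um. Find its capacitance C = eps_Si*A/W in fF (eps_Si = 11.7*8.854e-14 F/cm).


Step 1: eps_Si = 11.7 * 8.854e-14 = 1.035918e-12 F/cm
Step 2: W in cm = 1.33 * 1e-4 = 1.33e-04 cm
Step 3: C = 1.035918e-12 * 4.881e-05 / 1.33e-04 = 3.801741e-13 F
Step 4: C = 380.17 fF

380.17


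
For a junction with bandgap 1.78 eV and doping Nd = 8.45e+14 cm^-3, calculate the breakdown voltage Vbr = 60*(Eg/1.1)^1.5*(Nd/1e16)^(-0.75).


Step 1: Eg/1.1 = 1.78/1.1 = 1.618182
Step 2: (Eg/1.1)^1.5 = 1.618182^1.5 = 2.058453
Step 3: (Nd/1e16)^(-0.75) = (0.0845)^(-0.75) = 6.380540
Step 4: Vbr = 60 * 2.058453 * 6.380540 = 788.0 V

788.0


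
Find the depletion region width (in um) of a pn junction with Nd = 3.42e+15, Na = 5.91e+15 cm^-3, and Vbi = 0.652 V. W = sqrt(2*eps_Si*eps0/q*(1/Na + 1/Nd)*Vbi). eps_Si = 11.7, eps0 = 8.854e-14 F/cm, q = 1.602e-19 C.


Step 1: 1/Na + 1/Nd = 1/5.91e+15 + 1/3.42e+15 = 4.61602e-16
Step 2: 2*eps*eps0/q = 2*11.7*8.854e-14/1.602e-19 = 1.293281e+07
Step 3: W^2 = 1.293281e+07 * 4.61602e-16 * 0.652 = 3.89232e-09
Step 4: W = sqrt(3.89232e-09) = 6.239e-05 cm = 0.6239 um

0.6239


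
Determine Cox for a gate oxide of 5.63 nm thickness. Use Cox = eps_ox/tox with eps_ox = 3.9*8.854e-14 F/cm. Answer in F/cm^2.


Step 1: eps_ox = 3.9 * 8.854e-14 = 3.45306e-13 F/cm
Step 2: tox in cm = 5.63 nm * 1e-7 = 5.6300e-07 cm
Step 3: Cox = 3.45306e-13 / 5.6300e-07 = 6.13e-07 F/cm^2

6.13e-07


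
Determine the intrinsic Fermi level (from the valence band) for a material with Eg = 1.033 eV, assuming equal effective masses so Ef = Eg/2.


Step 1: For an intrinsic semiconductor, the Fermi level sits at midgap.
Step 2: Ef = Eg / 2 = 1.033 / 2 = 0.5165 eV

0.5165


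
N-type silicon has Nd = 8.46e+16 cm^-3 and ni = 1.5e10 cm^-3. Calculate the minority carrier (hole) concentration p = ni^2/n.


Step 1: Since Nd >> ni, n ≈ Nd = 8.46e+16 cm^-3
Step 2: p = ni^2 / n = (1.5e10)^2 / 8.46e+16
Step 3: p = 2.25e20 / 8.46e+16 = 2.66e+03 cm^-3

2.66e+03


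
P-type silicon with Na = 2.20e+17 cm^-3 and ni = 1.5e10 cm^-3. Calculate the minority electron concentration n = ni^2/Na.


Step 1: Majority hole concentration p ≈ Na = 2.20e+17 cm^-3
Step 2: n = ni^2 / Na = (1.5e10)^2 / 2.20e+17
Step 3: n = 1.02e+03 cm^-3

1.02e+03


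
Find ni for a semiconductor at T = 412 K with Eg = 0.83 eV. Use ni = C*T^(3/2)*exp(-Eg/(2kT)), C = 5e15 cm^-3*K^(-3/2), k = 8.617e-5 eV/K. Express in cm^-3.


Step 1: Compute kT = 8.617e-5 * 412 = 0.03550204 eV
Step 2: Exponent = -Eg/(2kT) = -0.83/(2*0.03550204) = -11.68947
Step 3: T^(3/2) = 412^1.5 = 8362.69
Step 4: ni = 5e15 * 8362.69 * exp(-11.68947) = 3.50e+14 cm^-3

3.50e+14


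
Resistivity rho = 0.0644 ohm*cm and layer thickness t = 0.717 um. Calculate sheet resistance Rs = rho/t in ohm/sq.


Step 1: Convert thickness to cm: t = 0.717 um = 7.1700e-05 cm
Step 2: Rs = rho / t = 0.0644 / 7.1700e-05
Step 3: Rs = 898.2 ohm/sq

898.2


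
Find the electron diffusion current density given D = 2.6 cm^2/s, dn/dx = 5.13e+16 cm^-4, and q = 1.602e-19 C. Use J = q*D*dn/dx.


Step 1: J = q * D * (dn/dx)
Step 2: J = 1.602e-19 * 2.6 * 5.13e+16
Step 3: J = 2.14e-02 A/cm^2

2.14e-02


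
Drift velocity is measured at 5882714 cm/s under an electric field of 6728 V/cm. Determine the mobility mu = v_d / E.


Step 1: mu = v_d / E
Step 2: mu = 5882714 / 6728
Step 3: mu = 874.36 cm^2/(V*s)

874.36


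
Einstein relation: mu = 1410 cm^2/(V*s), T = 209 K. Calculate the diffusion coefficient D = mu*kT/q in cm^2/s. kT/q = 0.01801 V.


Step 1: D = mu * (kT/q)
Step 2: D = 1410 * 0.01801
Step 3: D = 25.39 cm^2/s

25.39


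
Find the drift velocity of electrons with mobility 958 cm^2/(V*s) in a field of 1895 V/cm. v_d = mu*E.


Step 1: v_d = mu * E
Step 2: v_d = 958 * 1895 = 1815410
Step 3: v_d = 1.82e+06 cm/s

1.82e+06


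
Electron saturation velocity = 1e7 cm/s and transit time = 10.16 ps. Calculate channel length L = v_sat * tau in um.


Step 1: tau in seconds = 10.16 ps * 1e-12 = 1.0160e-11 s
Step 2: L = v_sat * tau = 1e7 * 1.0160e-11 = 1.0160e-04 cm
Step 3: L in um = 1.0160e-04 * 1e4 = 1.016 um

1.016


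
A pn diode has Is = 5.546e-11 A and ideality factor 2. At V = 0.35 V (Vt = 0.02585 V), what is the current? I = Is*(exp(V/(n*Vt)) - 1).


Step 1: V/(n*Vt) = 0.35/(2*0.02585) = 6.7698
Step 2: exp(6.7698) = 8.7114e+02
Step 3: I = 5.546e-11 * (8.7114e+02 - 1) = 4.83e-08 A

4.83e-08


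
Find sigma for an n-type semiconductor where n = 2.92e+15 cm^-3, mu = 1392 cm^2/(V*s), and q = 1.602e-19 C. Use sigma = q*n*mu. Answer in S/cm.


Step 1: sigma = q * n * mu
Step 2: sigma = 1.602e-19 * 2.92e+15 * 1392
Step 3: sigma = 6.512e-01 S/cm

6.512e-01


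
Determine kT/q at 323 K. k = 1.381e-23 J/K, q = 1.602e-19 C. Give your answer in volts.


Step 1: kT = 1.381e-23 * 323 = 4.46063e-21 J
Step 2: Vt = kT/q = 4.46063e-21 / 1.602e-19
Step 3: Vt = 0.02784 V

0.02784


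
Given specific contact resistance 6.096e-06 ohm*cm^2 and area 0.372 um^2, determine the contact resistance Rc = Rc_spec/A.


Step 1: Convert area to cm^2: 0.372 um^2 = 3.7200e-09 cm^2
Step 2: Rc = Rc_spec / A = 6.096e-06 / 3.7200e-09
Step 3: Rc = 1.64e+03 ohms

1.64e+03


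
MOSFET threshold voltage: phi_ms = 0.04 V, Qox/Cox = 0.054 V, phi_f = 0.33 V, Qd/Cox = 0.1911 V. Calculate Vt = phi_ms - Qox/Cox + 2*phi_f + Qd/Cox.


Step 1: Vt = phi_ms - Qox/Cox + 2*phi_f + Qd/Cox
Step 2: Vt = 0.04 - 0.054 + 2*0.33 + 0.1911
Step 3: Vt = 0.04 - 0.054 + 0.66 + 0.1911
Step 4: Vt = 0.8371 V

0.8371


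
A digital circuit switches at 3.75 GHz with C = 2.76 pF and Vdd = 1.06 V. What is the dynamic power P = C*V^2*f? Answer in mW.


Step 1: V^2 = 1.06^2 = 1.1236 V^2
Step 2: P = C*V^2*f = 2.76e-12 F * 1.1236 * 3.75e9 Hz
Step 3: P = 1.162926e-02 W
Step 4: P = 11.629 mW

11.629


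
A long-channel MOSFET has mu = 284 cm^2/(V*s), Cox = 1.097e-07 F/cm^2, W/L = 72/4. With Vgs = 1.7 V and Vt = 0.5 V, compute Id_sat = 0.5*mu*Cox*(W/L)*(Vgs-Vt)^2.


Step 1: Overdrive voltage Vov = Vgs - Vt = 1.7 - 0.5 = 1.2 V
Step 2: W/L = 72/4 = 18
Step 3: Id = 0.5 * 284 * 1.097e-07 * 18 * 1.2^2
Step 4: Id = 4.04e-04 A

4.04e-04


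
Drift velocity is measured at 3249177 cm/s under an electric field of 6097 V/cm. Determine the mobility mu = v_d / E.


Step 1: mu = v_d / E
Step 2: mu = 3249177 / 6097
Step 3: mu = 532.91 cm^2/(V*s)

532.91


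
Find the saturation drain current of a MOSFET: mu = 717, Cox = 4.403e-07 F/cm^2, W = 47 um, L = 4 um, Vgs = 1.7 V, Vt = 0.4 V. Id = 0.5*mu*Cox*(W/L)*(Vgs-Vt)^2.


Step 1: Overdrive voltage Vov = Vgs - Vt = 1.7 - 0.4 = 1.3 V
Step 2: W/L = 47/4 = 11.75
Step 3: Id = 0.5 * 717 * 4.403e-07 * 11.75 * 1.3^2
Step 4: Id = 3.13e-03 A

3.13e-03


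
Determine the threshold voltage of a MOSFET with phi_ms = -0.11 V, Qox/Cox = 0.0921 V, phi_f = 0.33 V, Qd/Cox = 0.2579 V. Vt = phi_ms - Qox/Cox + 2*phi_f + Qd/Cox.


Step 1: Vt = phi_ms - Qox/Cox + 2*phi_f + Qd/Cox
Step 2: Vt = -0.11 - 0.0921 + 2*0.33 + 0.2579
Step 3: Vt = -0.11 - 0.0921 + 0.66 + 0.2579
Step 4: Vt = 0.7158 V

0.7158


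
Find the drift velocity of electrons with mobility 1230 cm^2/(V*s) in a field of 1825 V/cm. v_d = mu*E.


Step 1: v_d = mu * E
Step 2: v_d = 1230 * 1825 = 2244750
Step 3: v_d = 2.24e+06 cm/s

2.24e+06


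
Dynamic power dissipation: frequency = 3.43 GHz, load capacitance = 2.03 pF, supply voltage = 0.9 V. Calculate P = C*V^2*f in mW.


Step 1: V^2 = 0.9^2 = 0.81 V^2
Step 2: P = C*V^2*f = 2.03e-12 F * 0.81 * 3.43e9 Hz
Step 3: P = 5.639949e-03 W
Step 4: P = 5.64 mW

5.64


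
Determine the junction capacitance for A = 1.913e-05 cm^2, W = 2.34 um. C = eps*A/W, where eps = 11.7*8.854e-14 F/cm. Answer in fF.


Step 1: eps_Si = 11.7 * 8.854e-14 = 1.035918e-12 F/cm
Step 2: W in cm = 2.34 * 1e-4 = 2.34e-04 cm
Step 3: C = 1.035918e-12 * 1.913e-05 / 2.34e-04 = 8.468851e-14 F
Step 4: C = 84.69 fF

84.69


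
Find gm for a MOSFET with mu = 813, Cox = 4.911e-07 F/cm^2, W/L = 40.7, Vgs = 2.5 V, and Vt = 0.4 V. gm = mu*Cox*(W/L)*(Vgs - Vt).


Step 1: Vov = Vgs - Vt = 2.5 - 0.4 = 2.1 V
Step 2: gm = mu * Cox * (W/L) * Vov
Step 3: gm = 813 * 4.911e-07 * 40.7 * 2.1 = 3.41e-02 S

3.41e-02


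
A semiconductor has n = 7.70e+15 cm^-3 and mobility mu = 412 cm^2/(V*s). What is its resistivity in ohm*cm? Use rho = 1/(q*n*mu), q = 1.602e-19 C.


Step 1: sigma = q * n * mu = 1.602e-19 * 7.70e+15 * 412 = 5.08218e-01 S/cm
Step 2: rho = 1 / sigma = 1 / 5.08218e-01 = 1.968 ohm*cm

1.968


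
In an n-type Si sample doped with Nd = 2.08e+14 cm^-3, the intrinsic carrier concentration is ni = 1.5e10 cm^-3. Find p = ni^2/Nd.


Step 1: Since Nd >> ni, n ≈ Nd = 2.08e+14 cm^-3
Step 2: p = ni^2 / n = (1.5e10)^2 / 2.08e+14
Step 3: p = 2.25e20 / 2.08e+14 = 1.08e+06 cm^-3

1.08e+06


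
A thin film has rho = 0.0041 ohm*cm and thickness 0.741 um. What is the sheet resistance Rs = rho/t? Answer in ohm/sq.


Step 1: Convert thickness to cm: t = 0.741 um = 7.4100e-05 cm
Step 2: Rs = rho / t = 0.0041 / 7.4100e-05
Step 3: Rs = 55.3 ohm/sq

55.3


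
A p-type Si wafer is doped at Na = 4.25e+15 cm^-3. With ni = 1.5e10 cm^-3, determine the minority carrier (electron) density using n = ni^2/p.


Step 1: Majority hole concentration p ≈ Na = 4.25e+15 cm^-3
Step 2: n = ni^2 / Na = (1.5e10)^2 / 4.25e+15
Step 3: n = 5.29e+04 cm^-3

5.29e+04


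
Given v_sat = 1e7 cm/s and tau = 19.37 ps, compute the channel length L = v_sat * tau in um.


Step 1: tau in seconds = 19.37 ps * 1e-12 = 1.9370e-11 s
Step 2: L = v_sat * tau = 1e7 * 1.9370e-11 = 1.9370e-04 cm
Step 3: L in um = 1.9370e-04 * 1e4 = 1.937 um

1.937


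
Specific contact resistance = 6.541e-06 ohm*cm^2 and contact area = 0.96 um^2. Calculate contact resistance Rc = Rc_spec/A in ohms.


Step 1: Convert area to cm^2: 0.96 um^2 = 9.6000e-09 cm^2
Step 2: Rc = Rc_spec / A = 6.541e-06 / 9.6000e-09
Step 3: Rc = 6.81e+02 ohms

6.81e+02


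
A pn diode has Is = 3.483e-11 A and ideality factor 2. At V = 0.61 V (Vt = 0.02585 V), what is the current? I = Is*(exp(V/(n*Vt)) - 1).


Step 1: V/(n*Vt) = 0.61/(2*0.02585) = 11.7988
Step 2: exp(11.7988) = 1.3309e+05
Step 3: I = 3.483e-11 * (1.3309e+05 - 1) = 4.64e-06 A

4.64e-06


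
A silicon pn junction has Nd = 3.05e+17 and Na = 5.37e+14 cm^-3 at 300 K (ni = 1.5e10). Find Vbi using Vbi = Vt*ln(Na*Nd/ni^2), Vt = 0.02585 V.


Step 1: Compute Na*Nd/ni^2 = 5.37e+14 * 3.05e+17 / (1.5e10)^2 = 7.2793e+11
Step 2: ln(7.2793e+11) = 27.3135
Step 3: Vbi = 0.02585 * 27.3135 = 0.706 V

0.706


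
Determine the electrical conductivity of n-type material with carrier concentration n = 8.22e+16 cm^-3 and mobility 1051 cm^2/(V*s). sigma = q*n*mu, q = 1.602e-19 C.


Step 1: sigma = q * n * mu
Step 2: sigma = 1.602e-19 * 8.22e+16 * 1051
Step 3: sigma = 1.384e+01 S/cm

1.384e+01


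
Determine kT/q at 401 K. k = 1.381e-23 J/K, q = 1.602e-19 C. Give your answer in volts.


Step 1: kT = 1.381e-23 * 401 = 5.53781e-21 J
Step 2: Vt = kT/q = 5.53781e-21 / 1.602e-19
Step 3: Vt = 0.03457 V

0.03457
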